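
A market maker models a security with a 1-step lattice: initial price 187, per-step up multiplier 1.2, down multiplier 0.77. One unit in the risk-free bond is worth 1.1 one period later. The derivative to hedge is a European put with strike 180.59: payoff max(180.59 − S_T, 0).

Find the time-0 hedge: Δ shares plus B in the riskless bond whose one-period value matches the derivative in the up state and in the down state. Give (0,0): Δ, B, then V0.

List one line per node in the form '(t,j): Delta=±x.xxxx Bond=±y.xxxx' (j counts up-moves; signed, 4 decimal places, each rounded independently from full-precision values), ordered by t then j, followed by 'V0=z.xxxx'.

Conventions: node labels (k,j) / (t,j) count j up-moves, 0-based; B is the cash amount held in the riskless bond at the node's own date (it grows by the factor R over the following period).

(0,0): Delta=-0.4552 Bond=92.8541
V0=7.7378

No-arbitrage ⇒ martingale measure with p* = (R−d)/(u−d) = 0.7674.
At maturity the claim pays: V(1,0)=36.6000, V(1,1)=0.0000
Node (0,0) S=187.0000: V=(p*·0.0000+(1−p*)·36.6000)/1.1=7.7378; Δ=(0.0000−36.6000)/(224.4000−143.9900)=-0.4552; B=V−Δ·S=92.8541
Verification: the root portfolio costs Δ(0,0)·S0 + B(0,0) = 7.7378, matching V0.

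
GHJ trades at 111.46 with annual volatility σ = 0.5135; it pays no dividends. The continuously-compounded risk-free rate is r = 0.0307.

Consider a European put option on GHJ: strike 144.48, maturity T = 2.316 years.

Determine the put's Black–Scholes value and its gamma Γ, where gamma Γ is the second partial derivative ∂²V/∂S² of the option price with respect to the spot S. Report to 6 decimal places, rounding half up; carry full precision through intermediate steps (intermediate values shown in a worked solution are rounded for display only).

price = 49.971833
Γ = 0.004529

σ√T = 0.5135·√2.316 = 0.781465
d₁ = (ln(S/K) + (r+σ²/2)T) / (σ√T) = (ln(111.46/144.48) + (0.0307+0.5135²/2)·2.316) / 0.781465 = (-0.259475 + 0.376445) / 0.781465 = 0.149680
d₂ = d₁ − σ√T = 0.149680 − 0.781465 = -0.631785
e^{−rT} = 0.931368
N(−d₁) = 0.440508,  N(−d₂) = 0.736236
Put price V = K·e^{−rT}·N(−d₂) − S·N(−d₁) = 99.070904 − 49.099071 = 49.971833
φ(d₁) = (1/√(2π))·e^{−d₁²/2} = 0.394498
Γ = φ(d₁) / (S·σ·√T) = 0.004529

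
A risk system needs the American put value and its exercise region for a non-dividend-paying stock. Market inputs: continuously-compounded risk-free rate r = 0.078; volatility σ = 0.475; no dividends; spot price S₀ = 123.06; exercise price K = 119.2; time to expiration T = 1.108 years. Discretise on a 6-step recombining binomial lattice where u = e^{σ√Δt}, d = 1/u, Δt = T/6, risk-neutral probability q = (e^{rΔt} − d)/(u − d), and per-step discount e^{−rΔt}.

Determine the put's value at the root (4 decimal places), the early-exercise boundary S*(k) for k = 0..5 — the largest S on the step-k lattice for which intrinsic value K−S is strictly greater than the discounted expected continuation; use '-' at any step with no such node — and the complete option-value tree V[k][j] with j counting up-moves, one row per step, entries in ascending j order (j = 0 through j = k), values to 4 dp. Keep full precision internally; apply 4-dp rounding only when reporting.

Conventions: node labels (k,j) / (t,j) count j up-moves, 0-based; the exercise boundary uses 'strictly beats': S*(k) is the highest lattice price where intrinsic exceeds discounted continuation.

Δt=0.18467  u=1.22645  d=0.81536  q=0.48444  discount=0.98570
step 6 (expiry): payoffs max(K−S,0) = 83.0403 64.8096 37.3875 0.0000 0.0000 0.0000 0.0000
step 5: (k=5,j=0): S=44.3480, K−S=74.8520, hold=73.1474 ⇒ V=74.8520 exercise | (k=5,j=1): S=66.7069, K−S=52.4931, hold=50.7884 ⇒ V=52.4931 exercise | (k=5,j=2): S=100.3386, K−S=18.8614, hold=18.9999 ⇒ V=18.9999 continue | (k=5,j=3): S=150.9265, K−S=0.0000, hold=0.0000 ⇒ V=0.0000 continue | (k=5,j=4): S=227.0194, K−S=0.0000, hold=0.0000 ⇒ V=0.0000 continue | (k=5,j=5): S=341.4760, K−S=0.0000, hold=0.0000 ⇒ V=0.0000 continue  boundary S*=66.7069
step 4: (k=4,j=0): S=54.3904, K−S=64.8096, hold=63.1049 ⇒ V=64.8096 exercise | (k=4,j=1): S=81.8125, K−S=37.3875, hold=35.7490 ⇒ V=37.3875 exercise | (k=4,j=2): S=123.0600, K−S=0.0000, hold=9.6555 ⇒ V=9.6555 continue | (k=4,j=3): S=185.1033, K−S=0.0000, hold=0.0000 ⇒ V=0.0000 continue | (k=4,j=4): S=278.4271, K−S=0.0000, hold=0.0000 ⇒ V=0.0000 continue  boundary S*=81.8125
step 3: (k=3,j=0): S=66.7069, K−S=52.4931, hold=50.7884 ⇒ V=52.4931 exercise | (k=3,j=1): S=100.3386, K−S=18.8614, hold=23.6105 ⇒ V=23.6105 continue | (k=3,j=2): S=150.9265, K−S=0.0000, hold=4.9068 ⇒ V=4.9068 continue | (k=3,j=3): S=227.0194, K−S=0.0000, hold=0.0000 ⇒ V=0.0000 continue  boundary S*=66.7069
step 2: (k=2,j=0): S=81.8125, K−S=37.3875, hold=37.9506 ⇒ V=37.9506 continue | (k=2,j=1): S=123.0600, K−S=0.0000, hold=14.3416 ⇒ V=14.3416 continue | (k=2,j=2): S=185.1033, K−S=0.0000, hold=2.4936 ⇒ V=2.4936 continue  boundary S*=-
step 1: (k=1,j=0): S=100.3386, K−S=18.8614, hold=26.1344 ⇒ V=26.1344 continue | (k=1,j=1): S=150.9265, K−S=0.0000, hold=8.4790 ⇒ V=8.4790 continue  boundary S*=-
step 0: (k=0,j=0): S=123.0600, K−S=0.0000, hold=17.3300 ⇒ V=17.3300 continue  boundary S*=-

price = 17.3300
boundary = - - - 66.7069 81.8125 66.7069
tree:
17.3300
26.1344 8.4790
37.9506 14.3416 2.4936
52.4931 23.6105 4.9068 0.0000
64.8096 37.3875 9.6555 0.0000 0.0000
74.8520 52.4931 18.9999 0.0000 0.0000 0.0000
83.0403 64.8096 37.3875 0.0000 0.0000 0.0000 0.0000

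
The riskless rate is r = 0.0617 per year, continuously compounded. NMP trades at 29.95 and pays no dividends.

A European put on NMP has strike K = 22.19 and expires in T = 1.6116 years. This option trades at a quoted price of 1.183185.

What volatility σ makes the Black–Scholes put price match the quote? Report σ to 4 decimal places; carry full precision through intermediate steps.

sigma = 0.3625

At σ = 0.3625 the Black–Scholes value reproduces the quote:
σ√T = 0.3625·√1.6116 = 0.460189
d₁ = (ln(S/K) + (r+σ²/2)T) / (σ√T) = (ln(29.95/22.19) + (0.0617+0.3625²/2)·1.6116) / 0.460189 = (0.299888 + 0.205323) / 0.460189 = 1.097832
d₂ = d₁ − σ√T = 1.097832 − 0.460189 = 0.637642
e^{−rT} = 0.905348
N(−d₁) = 0.136139,  N(−d₂) = 0.261853
V = K·e^{−rT}·N(−d₂) − S·N(−d₁) = 5.260549 − 4.077364 = 1.183185 (equal to the quote); since ∂V/∂σ > 0 for all σ, the implied volatility is unique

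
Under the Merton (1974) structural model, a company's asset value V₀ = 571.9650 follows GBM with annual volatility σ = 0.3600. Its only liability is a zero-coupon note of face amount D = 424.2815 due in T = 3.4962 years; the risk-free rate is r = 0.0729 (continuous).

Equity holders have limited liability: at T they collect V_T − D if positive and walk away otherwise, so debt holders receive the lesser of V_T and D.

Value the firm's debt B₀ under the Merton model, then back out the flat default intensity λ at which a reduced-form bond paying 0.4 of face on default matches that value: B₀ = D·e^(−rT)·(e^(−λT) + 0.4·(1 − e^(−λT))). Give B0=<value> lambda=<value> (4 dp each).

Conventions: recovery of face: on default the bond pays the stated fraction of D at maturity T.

Work the structural quantities from V₀ = 571.9650 against face 424.2815:
d₁ = [ln(V₀/D) + (r + σ²/2)T] / (σ√T)
   = [ln(571.9650/424.2815) + (0.0729 + 0.5·0.3600²)·3.4962] / (0.3600·√3.4962)
   = [0.298681 + 0.481427] / 0.673133 = 1.158921
d₂ = d₁ − σ√T = 1.158921 − 0.673133 = 0.485788
N(d₁) = 0.876756,  N(d₂) = 0.686441,  e^(−rT) = 0.775015
E₀ = V₀·N(d₁) − D·e^(−rT)·N(d₂)
   = 571.9650·0.876756 − 424.2815·0.775015·0.686441 = 275.754887
B₀ = V₀ − E₀ = 571.9650 − 275.754887 = 296.210113
e^(−λT) = (B₀·e^(rT)/D − 0.4)/(1 − 0.4) = (296.2101·1.290298/424.2815 − 0.4)/0.6 = 0.83469197
λ = −ln(0.83469197)/3.4962 = 0.051683

B0=296.2101 lambda=0.0517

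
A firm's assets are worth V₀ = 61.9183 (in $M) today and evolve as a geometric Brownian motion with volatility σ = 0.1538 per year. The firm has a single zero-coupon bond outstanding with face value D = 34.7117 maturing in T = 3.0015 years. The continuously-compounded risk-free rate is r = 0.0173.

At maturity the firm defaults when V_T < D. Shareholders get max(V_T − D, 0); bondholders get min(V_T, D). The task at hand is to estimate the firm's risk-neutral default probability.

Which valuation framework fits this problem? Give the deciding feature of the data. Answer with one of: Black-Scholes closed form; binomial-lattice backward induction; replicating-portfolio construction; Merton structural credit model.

framework: Merton structural credit model

Key observation: a levered firm with one bullet debt due at 3.0015 years is the canonical structural-credit setup: equity is a call on the firm's assets struck at the face value.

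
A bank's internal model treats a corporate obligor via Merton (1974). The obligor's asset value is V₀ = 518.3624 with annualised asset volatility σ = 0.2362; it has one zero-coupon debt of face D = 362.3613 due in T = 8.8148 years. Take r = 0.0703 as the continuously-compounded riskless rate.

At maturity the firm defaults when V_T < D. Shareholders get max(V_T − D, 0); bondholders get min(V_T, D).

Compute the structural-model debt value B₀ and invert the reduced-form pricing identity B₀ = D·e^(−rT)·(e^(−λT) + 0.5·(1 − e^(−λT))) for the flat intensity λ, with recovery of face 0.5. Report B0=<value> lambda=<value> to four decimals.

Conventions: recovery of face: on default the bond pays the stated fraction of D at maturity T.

Apply the equity-as-call identities (strike 362.3613, horizon 8.8148 years):
d₁ = [ln(V₀/D) + (r + σ²/2)T] / (σ√T)
   = [ln(518.3624/362.3613) + (0.0703 + 0.5·0.2362²)·8.8148] / (0.2362·√8.8148)
   = [0.358033 + 0.865571] / 0.701271 = 1.744837
d₂ = d₁ − σ√T = 1.744837 − 0.701271 = 1.043565
N(d₁) = 0.959493,  N(d₂) = 0.851657,  e^(−rT) = 0.538116
E₀ = V₀·N(d₁) − D·e^(−rT)·N(d₂)
   = 518.3624·0.959493 − 362.3613·0.538116·0.851657 = 331.298562
B₀ = V₀ − E₀ = 518.3624 − 331.298562 = 187.063838
e^(−λT) = (B₀·e^(rT)/D − 0.5)/(1 − 0.5) = (187.0638·1.858334/362.3613 − 0.5)/0.5 = 0.91867640
λ = −ln(0.91867640)/8.8148 = 0.009623

B0=187.0638 lambda=0.0096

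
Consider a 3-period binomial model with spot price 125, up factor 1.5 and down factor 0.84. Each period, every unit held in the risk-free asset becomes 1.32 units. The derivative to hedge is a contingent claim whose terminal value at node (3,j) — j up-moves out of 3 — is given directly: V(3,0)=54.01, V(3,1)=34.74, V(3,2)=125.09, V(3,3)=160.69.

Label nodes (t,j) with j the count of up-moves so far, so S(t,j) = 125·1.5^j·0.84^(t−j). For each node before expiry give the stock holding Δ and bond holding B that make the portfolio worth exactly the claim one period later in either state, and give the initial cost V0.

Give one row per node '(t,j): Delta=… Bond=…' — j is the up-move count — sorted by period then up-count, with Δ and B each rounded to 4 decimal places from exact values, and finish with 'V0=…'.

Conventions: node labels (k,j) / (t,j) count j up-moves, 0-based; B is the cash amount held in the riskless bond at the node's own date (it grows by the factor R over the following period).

(0,0): Delta=0.3704 Bond=7.0456
(1,0): Delta=0.6609 Bond=-21.2038
(1,1): Delta=0.3093 Bond=20.7391
(2,0): Delta=-0.3310 Bond=59.4966
(2,1): Delta=0.8692 Bond=-60.7961
(2,2): Delta=0.1918 Bond=60.4401
V0=53.3399

Since d<R<u, set p* = (R−d)/(u−d) = 0.7273; price each node as the discounted p*-expectation of its children.
At maturity the claim pays: V(3,0)=54.0100, V(3,1)=34.7400, V(3,2)=125.0900, V(3,3)=160.6900
  t=2,j=0: stock 88.2000 → up 132.3000 (V=34.7400), down 74.0880 (V=54.0100). Price 30.2996; hedge Δ=-0.3310, bond B=59.4966.
  t=2,j=1: stock 157.5000 → up 236.2500 (V=125.0900), down 132.3000 (V=34.7400). Price 76.0978; hedge Δ=0.8692, bond B=-60.7961.
  t=2,j=2: stock 281.2500 → up 421.8750 (V=160.6900), down 236.2500 (V=125.0900). Price 114.3795; hedge Δ=0.1918, bond B=60.4401.
  t=1,j=0: stock 105.0000 → up 157.5000 (V=76.0978), down 88.2000 (V=30.2996). Price 48.1874; hedge Δ=0.6609, bond B=-21.2038.
  t=1,j=1: stock 187.5000 → up 281.2500 (V=114.3795), down 157.5000 (V=76.0978). Price 78.7417; hedge Δ=0.3093, bond B=20.7391.
  t=0,j=0: stock 125.0000 → up 187.5000 (V=78.7417), down 105.0000 (V=48.1874). Price 53.3399; hedge Δ=0.3704, bond B=7.0456.
As a check, the time-0 holding Δ(0,0)·S0 + B(0,0) comes to 53.3399 — exactly V0.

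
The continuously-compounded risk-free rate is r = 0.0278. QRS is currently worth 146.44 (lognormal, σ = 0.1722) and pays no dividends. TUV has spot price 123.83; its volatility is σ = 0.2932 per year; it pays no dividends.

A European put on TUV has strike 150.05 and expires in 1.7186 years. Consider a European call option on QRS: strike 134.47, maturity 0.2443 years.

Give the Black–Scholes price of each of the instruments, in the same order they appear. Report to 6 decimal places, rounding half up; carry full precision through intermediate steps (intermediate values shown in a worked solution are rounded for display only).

price(TUV put K=150.05) = 31.342268
price(QRS call K=134.47) = 13.726450

[TUV put K=150.05]
σ√T = 0.2932·√1.7186 = 0.384372
d₁ = (ln(S/K) + (r+σ²/2)T) / (σ√T) = (ln(123.83/150.05) + (0.0278+0.2932²/2)·1.7186) / 0.384372 = (-0.192059 + 0.121648) / 0.384372 = -0.183185
d₂ = d₁ − σ√T = -0.183185 − 0.384372 = -0.567556
e^{−rT} = 0.953346
N(−d₁) = 0.572673,  N(−d₂) = 0.714832
price = K·e^{−rT}·N(−d₂) − S·N(−d₁) = 102.256426 − 70.914158 = 31.342268
[QRS call K=134.47]
σ√T = 0.1722·√0.2443 = 0.085113
d₁ = (ln(S/K) + (r+σ²/2)T) / (σ√T) = (ln(146.44/134.47) + (0.0278+0.1722²/2)·0.2443) / 0.085113 = (0.085275 + 0.010414) / 0.085113 = 1.124253
d₂ = d₁ − σ√T = 1.124253 − 0.085113 = 1.039140
e^{−rT} = 0.993231
N(d₁) = 0.869547,  N(d₂) = 0.850630
price = S·N(d₁) − K·e^{−rT}·N(d₂) = 127.336475 − 113.610025 = 13.726450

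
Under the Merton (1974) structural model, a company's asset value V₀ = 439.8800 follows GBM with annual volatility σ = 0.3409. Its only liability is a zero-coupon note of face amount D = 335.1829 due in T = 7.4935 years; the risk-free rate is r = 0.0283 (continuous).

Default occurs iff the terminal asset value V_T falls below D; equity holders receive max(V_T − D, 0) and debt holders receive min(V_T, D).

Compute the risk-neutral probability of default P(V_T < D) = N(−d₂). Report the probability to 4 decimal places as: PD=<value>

With assets at 439.8800 and a single debt payment of 335.1829 at 7.4935 years:
d₁ = [ln(V₀/D) + (r + σ²/2)T] / (σ√T)
   = [ln(439.8800/335.1829) + (0.0283 + 0.5·0.3409²)·7.4935] / (0.3409·√7.4935)
   = [0.271826 + 0.647486] / 0.933188 = 0.985130
d₂ = d₁ − σ√T = 0.985130 − 0.933188 = 0.051942
risk-neutral PD = N(−d₂) = N(-0.051942) = 0.479288

PD=0.4793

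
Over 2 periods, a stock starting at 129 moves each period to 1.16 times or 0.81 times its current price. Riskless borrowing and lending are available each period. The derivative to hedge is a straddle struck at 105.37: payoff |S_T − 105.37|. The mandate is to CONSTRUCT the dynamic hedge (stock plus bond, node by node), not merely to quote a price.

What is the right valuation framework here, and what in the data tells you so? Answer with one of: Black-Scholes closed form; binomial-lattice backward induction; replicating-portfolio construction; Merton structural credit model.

framework: replicating-portfolio construction

Key observation: what is demanded is not a single number but the (Δ, B) position at each node of the 1.16/0.81 tree starting at 129; constructing those positions is the replicating-portfolio method.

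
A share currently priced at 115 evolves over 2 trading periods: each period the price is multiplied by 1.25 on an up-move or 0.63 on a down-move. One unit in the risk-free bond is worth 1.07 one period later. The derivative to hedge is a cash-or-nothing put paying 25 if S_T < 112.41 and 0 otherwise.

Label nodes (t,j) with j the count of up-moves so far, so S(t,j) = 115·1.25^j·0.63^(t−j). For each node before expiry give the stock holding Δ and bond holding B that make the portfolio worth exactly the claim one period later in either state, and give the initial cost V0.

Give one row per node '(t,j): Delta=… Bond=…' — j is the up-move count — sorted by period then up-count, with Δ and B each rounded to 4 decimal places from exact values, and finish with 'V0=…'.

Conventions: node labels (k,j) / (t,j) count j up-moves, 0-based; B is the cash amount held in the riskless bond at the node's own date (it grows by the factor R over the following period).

(0,0): Delta=-0.2326 Bond=37.5824
(1,0): Delta=0.0000 Bond=23.3645
(1,1): Delta=-0.2805 Bond=47.1058
V0=10.8385

No-arbitrage ⇒ martingale measure with p* = (R−d)/(u−d) = 0.7097.
Terminal payoffs: V(2,0)=25.0000, V(2,1)=25.0000, V(2,2)=0.0000
Node (1,0) S=72.4500: V=(p*·25.0000+(1−p*)·25.0000)/1.07=23.3645; Δ=(25.0000−25.0000)/(90.5625−45.6435)=0.0000; B=V−Δ·S=23.3645
Node (1,1) S=143.7500: V=(p*·0.0000+(1−p*)·25.0000)/1.07=6.7832; Δ=(0.0000−25.0000)/(179.6875−90.5625)=-0.2805; B=V−Δ·S=47.1058
Node (0,0) S=115.0000: V=(p*·6.7832+(1−p*)·23.3645)/1.07=10.8385; Δ=(6.7832−23.3645)/(143.7500−72.4500)=-0.2326; B=V−Δ·S=37.5824
Verification: the root portfolio costs Δ(0,0)·S0 + B(0,0) = 10.8385, matching V0.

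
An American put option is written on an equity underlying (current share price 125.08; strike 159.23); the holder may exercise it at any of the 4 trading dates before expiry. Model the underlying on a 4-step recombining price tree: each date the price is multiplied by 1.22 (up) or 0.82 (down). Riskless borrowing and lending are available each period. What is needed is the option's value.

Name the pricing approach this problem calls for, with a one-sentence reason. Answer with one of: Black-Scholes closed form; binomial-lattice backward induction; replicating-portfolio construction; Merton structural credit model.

Key observation: the put (strike 159.23 on spot 125.08) is American-style on a 4-step discrete price model, so the early-exercise decision at every node requires stepwise backward valuation — a closed form cannot price the exercise right.

framework: binomial-lattice backward induction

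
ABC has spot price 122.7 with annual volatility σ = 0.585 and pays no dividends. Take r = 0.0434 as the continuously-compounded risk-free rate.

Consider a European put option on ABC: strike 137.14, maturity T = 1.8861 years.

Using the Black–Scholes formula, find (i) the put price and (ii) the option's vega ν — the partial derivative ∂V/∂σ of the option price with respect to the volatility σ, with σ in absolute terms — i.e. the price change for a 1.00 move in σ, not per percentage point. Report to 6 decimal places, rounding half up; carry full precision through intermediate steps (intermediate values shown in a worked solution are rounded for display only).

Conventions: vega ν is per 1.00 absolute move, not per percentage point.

price = 40.721286
ν = 62.891279

σ√T = 0.585·√1.8861 = 0.803412
d₁ = (ln(S/K) + (r+σ²/2)T) / (σ√T) = (ln(122.7/137.14) + (0.0434+0.585²/2)·1.8861) / 0.803412 = (-0.111260 + 0.404592) / 0.803412 = 0.365108
d₂ = d₁ − σ√T = 0.365108 − 0.803412 = -0.438304
e^{−rT} = 0.921404
N(−d₁) = 0.357515,  N(−d₂) = 0.669417
Put price V = K·e^{−rT}·N(−d₂) − S·N(−d₁) = 84.588425 − 43.867140 = 40.721286
φ(d₁) = (1/√(2π))·e^{−d₁²/2} = 0.373219
ν = S·φ(d₁)·√T = 62.891279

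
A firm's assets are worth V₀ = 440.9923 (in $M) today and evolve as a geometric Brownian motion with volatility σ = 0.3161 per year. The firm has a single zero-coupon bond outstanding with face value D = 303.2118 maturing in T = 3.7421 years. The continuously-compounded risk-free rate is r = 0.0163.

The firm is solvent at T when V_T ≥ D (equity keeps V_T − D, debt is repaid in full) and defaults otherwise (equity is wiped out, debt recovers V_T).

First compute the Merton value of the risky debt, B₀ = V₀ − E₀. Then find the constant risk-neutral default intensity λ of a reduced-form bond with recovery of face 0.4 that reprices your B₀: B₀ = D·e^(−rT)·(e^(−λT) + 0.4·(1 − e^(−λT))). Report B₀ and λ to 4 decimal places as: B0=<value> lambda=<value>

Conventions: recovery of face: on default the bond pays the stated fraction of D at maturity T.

B0=255.7184 lambda=0.0506

Apply the equity-as-call identities (strike 303.2118, horizon 3.7421 years):
d₁ = [ln(V₀/D) + (r + σ²/2)T] / (σ√T)
   = [ln(440.9923/303.2118) + (0.0163 + 0.5·0.3161²)·3.7421] / (0.3161·√3.7421)
   = [0.374596 + 0.247950] / 0.611480 = 1.018097
d₂ = d₁ − σ√T = 1.018097 − 0.611480 = 0.406617
N(d₁) = 0.845684,  N(d₂) = 0.657855,  e^(−rT) = 0.940827
E₀ = V₀·N(d₁) − D·e^(−rT)·N(d₂)
   = 440.9923·0.845684 − 303.2118·0.940827·0.657855 = 185.273901
B₀ = V₀ − E₀ = 440.9923 − 185.273901 = 255.718399
e^(−λT) = (B₀·e^(rT)/D − 0.4)/(1 − 0.4) = (255.7184·1.062895/303.2118 − 0.4)/0.6 = 0.82734833
λ = −ln(0.82734833)/3.7421 = 0.050648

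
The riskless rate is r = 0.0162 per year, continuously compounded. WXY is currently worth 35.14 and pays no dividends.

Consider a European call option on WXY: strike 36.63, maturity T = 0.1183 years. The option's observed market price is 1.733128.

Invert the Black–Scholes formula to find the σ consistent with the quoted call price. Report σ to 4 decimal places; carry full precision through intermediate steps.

sigma = 0.4836

At σ = 0.4836 the Black–Scholes value reproduces the quote:
σ√T = 0.4836·√0.1183 = 0.166333
d₁ = (ln(S/K) + (r+σ²/2)T) / (σ√T) = (ln(35.14/36.63) + (0.0162+0.4836²/2)·0.1183) / 0.166333 = (-0.041527 + 0.015750) / 0.166333 = -0.154976
d₂ = d₁ − σ√T = -0.154976 − 0.166333 = -0.321309
e^{−rT} = 0.998085
N(d₁) = 0.438420,  N(d₂) = 0.373988
V = S·N(d₁) − K·e^{−rT}·N(d₂) = 15.406079 − 13.672951 = 1.733128 (equal to the quote); since ∂V/∂σ > 0 for all σ, the implied volatility is unique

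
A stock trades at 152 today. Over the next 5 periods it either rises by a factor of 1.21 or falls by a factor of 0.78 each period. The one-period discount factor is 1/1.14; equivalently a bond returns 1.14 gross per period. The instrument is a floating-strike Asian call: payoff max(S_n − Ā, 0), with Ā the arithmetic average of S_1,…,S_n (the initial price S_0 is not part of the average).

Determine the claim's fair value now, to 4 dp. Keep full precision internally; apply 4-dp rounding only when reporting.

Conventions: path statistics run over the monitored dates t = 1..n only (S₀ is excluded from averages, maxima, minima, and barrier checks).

price = 34.1849

Risk-neutral up-probability p* = (R−d)/(u−d) = (1.14−0.78)/(1.21−0.78) = 0.8372; the claim prices as the p*-weighted sum of path payoffs discounted by R^5.
Enumerate all 2^5 = 32 price paths (U = up ×1.21, D = down ×0.78); each path with k up-moves has probability p*^k·(1−p*)^(5−k).
DDDDD: Ā=76.6633, payoff=0.0000, prob=0.000114
UDDDD: Ā=118.9264, payoff=0.0000, prob=0.000588
DUDDD: Ā=105.8544, payoff=0.0000, prob=0.000588
UUDDD: Ā=164.2101, payoff=0.0000, prob=0.003024
DDUDD: Ā=95.6583, payoff=0.0000, prob=0.000588
UDUDD: Ā=148.3930, payoff=0.0000, prob=0.003024
DUUDD: Ā=135.3210, payoff=0.0000, prob=0.003024
UUUDD: Ā=209.9210, payoff=0.0000, prob=0.015551
DDDUD: Ā=87.7053, payoff=0.0000, prob=0.000588
UDDUD: Ā=136.0556, payoff=0.0000, prob=0.003024
DUDUD: Ā=122.9836, payoff=0.0000, prob=0.003024
UUDUD: Ā=190.7823, payoff=0.0000, prob=0.015551
DDUUD: Ā=112.7875, payoff=0.0000, prob=0.003024
UDUUD: Ā=174.9652, payoff=0.0000, prob=0.015551
DUUUD: Ā=161.8932, payoff=1.9351, prob=0.015551
UUUUD: Ā=251.1420, payoff=3.0019, prob=0.079977
DDDDU: Ā=81.5019, payoff=0.0000, prob=0.000588
UDDDU: Ā=126.4325, payoff=0.0000, prob=0.003024
DUDDU: Ā=113.3605, payoff=0.0000, prob=0.003024
UUDDU: Ā=175.8541, payoff=0.0000, prob=0.015551
DDUDU: Ā=103.1643, payoff=2.4440, prob=0.003024
UDUDU: Ā=160.0370, payoff=3.7913, prob=0.015551
DUUDU: Ā=146.9650, payoff=16.8633, prob=0.015551
UUUDU: Ā=227.9841, payoff=26.1598, prob=0.079977
DDDUU: Ā=95.2113, payoff=10.3970, prob=0.003024
UDDUU: Ā=147.6996, payoff=16.1287, prob=0.015551
DUDUU: Ā=134.6276, payoff=29.2007, prob=0.015551
UUDUU: Ā=208.8454, payoff=45.2985, prob=0.079977
DDUUU: Ā=124.4315, payoff=39.3968, prob=0.015551
UDUUU: Ā=193.0283, payoff=61.1156, prob=0.079977
DUUUU: Ā=179.9563, payoff=74.1876, prob=0.079977
UUUUU: Ā=279.1630, payoff=115.0859, prob=0.411311
Price = Σ prob·payoff / R^5 = 65.820061 / 1.925415 = 34.1849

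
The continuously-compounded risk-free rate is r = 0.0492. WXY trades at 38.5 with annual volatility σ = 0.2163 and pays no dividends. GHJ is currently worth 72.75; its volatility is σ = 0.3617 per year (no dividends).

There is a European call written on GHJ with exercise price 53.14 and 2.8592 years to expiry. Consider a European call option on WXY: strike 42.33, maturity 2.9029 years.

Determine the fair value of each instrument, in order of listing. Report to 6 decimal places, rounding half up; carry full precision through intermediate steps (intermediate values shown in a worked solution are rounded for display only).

price(GHJ call K=53.14) = 31.159747
price(WXY call K=42.33) = 6.444520

[GHJ call K=53.14]
σ√T = 0.3617·√2.8592 = 0.611605
d₁ = (ln(S/K) + (r+σ²/2)T) / (σ√T) = (ln(72.75/53.14) + (0.0492+0.3617²/2)·2.8592) / 0.611605 = (0.314099 + 0.327703) / 0.611605 = 1.049374
d₂ = d₁ − σ√T = 1.049374 − 0.611605 = 0.437769
e^{−rT} = 0.868774
N(d₁) = 0.852997,  N(d₂) = 0.669223
price = S·N(d₁) − K·e^{−rT}·N(d₂) = 62.055523 − 30.895776 = 31.159747
[WXY call K=42.33]
σ√T = 0.2163·√2.9029 = 0.368530
d₁ = (ln(S/K) + (r+σ²/2)T) / (σ√T) = (ln(38.5/42.33) + (0.0492+0.2163²/2)·2.9029) / 0.368530 = (-0.094838 + 0.210730) / 0.368530 = 0.314471
d₂ = d₁ − σ√T = 0.314471 − 0.368530 = -0.054059
e^{−rT} = 0.866908
N(d₁) = 0.623418,  N(d₂) = 0.478444
price = S·N(d₁) − K·e^{−rT}·N(d₂) = 24.001607 − 17.557088 = 6.444520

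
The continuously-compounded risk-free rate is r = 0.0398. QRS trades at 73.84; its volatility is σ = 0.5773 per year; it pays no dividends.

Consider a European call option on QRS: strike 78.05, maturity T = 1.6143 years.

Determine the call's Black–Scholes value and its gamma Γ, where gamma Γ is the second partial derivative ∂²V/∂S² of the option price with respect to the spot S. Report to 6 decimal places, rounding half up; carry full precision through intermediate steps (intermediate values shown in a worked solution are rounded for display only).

σ√T = 0.5773·√1.6143 = 0.733489
d₁ = (ln(S/K) + (r+σ²/2)T) / (σ√T) = (ln(73.84/78.05) + (0.0398+0.5773²/2)·1.6143) / 0.733489 = (-0.055449 + 0.333252) / 0.733489 = 0.378742
d₂ = d₁ − σ√T = 0.378742 − 0.733489 = -0.354747
e^{−rT} = 0.937771
N(d₁) = 0.647560,  N(d₂) = 0.361390
Call price V = S·N(d₁) − K·e^{−rT}·N(d₂) = 47.815854 − 26.451206 = 21.364648
φ(d₁) = (1/√(2π))·e^{−d₁²/2} = 0.371331
Γ = φ(d₁) / (S·σ·√T) = 0.006856

price = 21.364648
Γ = 0.006856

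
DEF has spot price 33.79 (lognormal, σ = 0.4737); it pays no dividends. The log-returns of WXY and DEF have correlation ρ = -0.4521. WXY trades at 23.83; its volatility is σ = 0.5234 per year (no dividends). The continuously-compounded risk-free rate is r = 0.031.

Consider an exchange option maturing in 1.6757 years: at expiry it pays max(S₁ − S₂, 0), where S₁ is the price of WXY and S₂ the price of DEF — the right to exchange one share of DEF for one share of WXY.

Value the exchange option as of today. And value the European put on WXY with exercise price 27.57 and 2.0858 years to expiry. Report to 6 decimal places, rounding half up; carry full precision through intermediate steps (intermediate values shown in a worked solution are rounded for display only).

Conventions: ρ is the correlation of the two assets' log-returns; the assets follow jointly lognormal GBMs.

exchange price = 7.592782
price(WXY put K=27.57) = 8.362314

σ_eff = √(σ₁² + σ₂² − 2ρσ₁σ₂) = √(0.5234² + 0.4737² − 2·-0.4521·0.5234·0.4737) = 0.850013
d₁ = (ln(S₁/S₂) + (q₂ − q₁ + σ_eff²/2)T) / (σ_eff√T) = (ln(23.83/33.79) + (0.0 − 0.0 + 0.361261)·1.6757) / 1.100332 = 0.232789
d₂ = d₁ − σ_eff√T = 0.232789 − 1.100332 = -0.867542
N(d₁) = 0.592037,  N(d₂) = 0.192822
V = S₁·e^{−q₁T}·N(d₁) − S₂·e^{−q₂T}·N(d₂) = 14.108251 − 6.515470 = 7.592782
[vanilla: WXY put K=27.57]
σ√T = 0.5234·√2.0858 = 0.755910
d₁ = (ln(S/K) + (r+σ²/2)T) / (σ√T) = (ln(23.83/27.57) + (0.031+0.5234²/2)·2.0858) / 0.755910 = (-0.145783 + 0.350360) / 0.755910 = 0.270636
d₂ = d₁ − σ√T = 0.270636 − 0.755910 = -0.485273
e^{−rT} = 0.937386
N(−d₁) = 0.393335,  N(−d₂) = 0.686259
price = K·e^{−rT}·N(−d₂) − S·N(−d₁) = 17.735495 − 9.373181 = 8.362314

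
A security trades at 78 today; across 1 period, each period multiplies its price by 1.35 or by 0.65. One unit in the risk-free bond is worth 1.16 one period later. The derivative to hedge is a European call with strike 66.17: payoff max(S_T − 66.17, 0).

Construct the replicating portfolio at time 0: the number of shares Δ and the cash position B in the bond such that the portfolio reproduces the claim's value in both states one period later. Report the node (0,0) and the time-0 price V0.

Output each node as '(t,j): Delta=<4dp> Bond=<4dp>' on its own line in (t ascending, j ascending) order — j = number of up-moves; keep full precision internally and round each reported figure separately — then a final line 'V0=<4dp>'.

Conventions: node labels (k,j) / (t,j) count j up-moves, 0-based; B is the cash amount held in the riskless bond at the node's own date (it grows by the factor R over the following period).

(0,0): Delta=0.7167 Bond=-31.3233
V0=24.5767

Under the risk-neutral measure, an up-move has probability p* = (R−d)/(u−d) = 0.7286 and values discount at R = 1.16.
At maturity the claim pays: V(1,0)=0.0000, V(1,1)=39.1300
  t=0,j=0: stock 78.0000 → up 105.3000 (V=39.1300), down 50.7000 (V=0.0000). Price 24.5767; hedge Δ=0.7167, bond B=-31.3233.
As a check, the time-0 holding Δ(0,0)·S0 + B(0,0) comes to 24.5767 — exactly V0.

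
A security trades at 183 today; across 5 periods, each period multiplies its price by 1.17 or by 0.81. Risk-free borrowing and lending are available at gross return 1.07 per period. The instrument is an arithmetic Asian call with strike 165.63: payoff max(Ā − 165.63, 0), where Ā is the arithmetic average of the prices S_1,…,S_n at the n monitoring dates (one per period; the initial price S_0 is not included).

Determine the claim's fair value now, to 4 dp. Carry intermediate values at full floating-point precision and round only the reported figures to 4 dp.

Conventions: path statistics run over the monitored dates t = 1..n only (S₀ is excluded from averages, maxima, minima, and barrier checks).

price = 44.6881

No-arbitrage gives p* = (R−d)/(u−d) = 0.7222: enumerate every path, weight its payoff by its p*-probability, and discount by R^5.
Enumerate all 2^5 = 32 price paths (U = up ×1.17, D = down ×0.81); each path with k up-moves has probability p*^k·(1−p*)^(5−k).
DDDDD: Ā=101.6267, payoff=0.0000, prob=0.001654
UDDDD: Ā=146.7942, payoff=0.0000, prob=0.004300
DUDDD: Ā=133.6182, payoff=0.0000, prob=0.004300
UUDDD: Ā=193.0040, payoff=27.3740, prob=0.011180
DDUDD: Ā=122.9456, payoff=0.0000, prob=0.004300
UDUDD: Ā=177.5881, payoff=11.9581, prob=0.011180
DUUDD: Ā=164.4121, payoff=0.0000, prob=0.011180
UUUDD: Ā=237.4841, payoff=71.8541, prob=0.029067
DDDUD: Ā=114.3008, payoff=0.0000, prob=0.004300
UDDUD: Ā=165.1012, payoff=0.0000, prob=0.011180
DUDUD: Ā=151.9252, payoff=0.0000, prob=0.011180
UUDUD: Ā=219.4475, payoff=53.8175, prob=0.029067
DDUUD: Ā=141.2526, payoff=0.0000, prob=0.011180
UDUUD: Ā=204.0316, payoff=38.4016, prob=0.029067
DUUUD: Ā=190.8556, payoff=25.2256, prob=0.029067
UUUUD: Ā=275.6803, payoff=110.0503, prob=0.075575
DDDDU: Ā=107.2986, payoff=0.0000, prob=0.004300
UDDDU: Ā=154.9868, payoff=0.0000, prob=0.011180
DUDDU: Ā=141.8108, payoff=0.0000, prob=0.011180
UUDDU: Ā=204.8379, payoff=39.2079, prob=0.029067
DDUDU: Ā=131.1383, payoff=0.0000, prob=0.011180
UDUDU: Ā=189.4219, payoff=23.7919, prob=0.029067
DUUDU: Ā=176.2459, payoff=10.6159, prob=0.029067
UUUDU: Ā=254.5775, payoff=88.9475, prob=0.075575
DDDUU: Ā=122.4935, payoff=0.0000, prob=0.011180
UDDUU: Ā=176.9350, payoff=11.3050, prob=0.029067
DUDUU: Ā=163.7590, payoff=0.0000, prob=0.029067
UUDUU: Ā=236.5408, payoff=70.9108, prob=0.075575
DDUUU: Ā=153.0865, payoff=0.0000, prob=0.029067
UDUUU: Ā=221.1249, payoff=55.4949, prob=0.075575
DUUUU: Ā=207.9489, payoff=42.3189, prob=0.075575
UUUUU: Ā=300.3706, payoff=134.7406, prob=0.196496
Price = Σ prob·payoff / R^5 = 62.677427 / 1.402552 = 44.6881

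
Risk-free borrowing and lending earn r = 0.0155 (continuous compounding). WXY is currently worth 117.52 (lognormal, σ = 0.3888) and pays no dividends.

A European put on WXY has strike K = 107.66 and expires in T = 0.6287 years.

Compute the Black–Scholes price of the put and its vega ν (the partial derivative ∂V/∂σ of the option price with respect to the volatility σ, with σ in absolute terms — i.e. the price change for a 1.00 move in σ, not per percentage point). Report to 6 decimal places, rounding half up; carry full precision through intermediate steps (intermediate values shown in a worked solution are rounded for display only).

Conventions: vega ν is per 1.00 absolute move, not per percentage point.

price = 8.949649
ν = 33.287001

σ√T = 0.3888·√0.6287 = 0.308282
d₁ = (ln(S/K) + (r+σ²/2)T) / (σ√T) = (ln(117.52/107.66) + (0.0155+0.3888²/2)·0.6287) / 0.308282 = (0.087630 + 0.057264) / 0.308282 = 0.470005
d₂ = d₁ − σ√T = 0.470005 − 0.308282 = 0.161723
e^{−rT} = 0.990302
N(−d₁) = 0.319176,  N(−d₂) = 0.435762
Put price V = K·e^{−rT}·N(−d₂) − S·N(−d₁) = 46.459166 − 37.509517 = 8.949649
φ(d₁) = (1/√(2π))·e^{−d₁²/2} = 0.357224
ν = S·φ(d₁)·√T = 33.287001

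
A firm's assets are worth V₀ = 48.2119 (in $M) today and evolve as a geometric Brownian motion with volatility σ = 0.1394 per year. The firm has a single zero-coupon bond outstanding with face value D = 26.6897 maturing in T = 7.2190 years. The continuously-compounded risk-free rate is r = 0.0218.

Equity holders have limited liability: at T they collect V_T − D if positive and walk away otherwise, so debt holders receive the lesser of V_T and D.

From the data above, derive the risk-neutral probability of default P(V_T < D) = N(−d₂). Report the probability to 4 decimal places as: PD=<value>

Equity is a call on the firm's assets struck at D = 26.6897:
d₁ = [ln(V₀/D) + (r + σ²/2)T] / (σ√T)
   = [ln(48.2119/26.6897) + (0.0218 + 0.5·0.1394²)·7.2190] / (0.1394·√7.2190)
   = [0.591328 + 0.227515] / 0.374543 = 2.186249
d₂ = d₁ − σ√T = 2.186249 − 0.374543 = 1.811706
risk-neutral PD = N(−d₂) = N(-1.811706) = 0.035016

PD=0.0350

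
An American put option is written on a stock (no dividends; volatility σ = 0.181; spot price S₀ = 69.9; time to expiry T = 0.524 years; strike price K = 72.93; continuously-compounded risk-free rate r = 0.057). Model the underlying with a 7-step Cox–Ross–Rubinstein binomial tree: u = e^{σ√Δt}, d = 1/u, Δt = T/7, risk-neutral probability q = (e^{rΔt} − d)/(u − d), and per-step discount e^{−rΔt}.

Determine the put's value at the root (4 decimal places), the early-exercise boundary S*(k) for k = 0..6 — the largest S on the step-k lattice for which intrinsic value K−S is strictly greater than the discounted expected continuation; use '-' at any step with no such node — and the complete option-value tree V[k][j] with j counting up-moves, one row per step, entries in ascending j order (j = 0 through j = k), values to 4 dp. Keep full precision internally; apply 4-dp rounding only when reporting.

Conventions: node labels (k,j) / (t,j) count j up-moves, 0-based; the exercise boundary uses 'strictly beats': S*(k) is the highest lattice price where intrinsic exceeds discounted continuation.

params: Δt=0.07486 u=1.05077 d=0.95168 q=0.53078 e^(-rΔt)=0.99574
t_7 payoffs: 23.5071 18.3615 12.6801 6.4073 0.0000 0.0000 0.0000 0.0000
t_6: node(6,0) S=51.9320 payoff=20.9980 vs cont=20.6875 → 20.9980 [stop]  node(6,1) S=57.3389 payoff=15.5911 vs cont=15.2806 → 15.5911 [stop]  node(6,2) S=63.3087 payoff=9.6213 vs cont=9.3108 → 9.6213 [stop]  node(6,3) S=69.9000 payoff=3.0300 vs cont=2.9936 → 3.0300 [stop]  node(6,4) S=77.1776 payoff=0.0000 vs cont=0.0000 → 0.0000 [wait]  node(6,5) S=85.2129 payoff=0.0000 vs cont=0.0000 → 0.0000 [wait]  node(6,6) S=94.0847 payoff=0.0000 vs cont=0.0000 → 0.0000 [wait]  ⇒ S*(6)=69.9000
t_5: node(5,0) S=54.5685 payoff=18.3615 vs cont=18.0510 → 18.3615 [stop]  node(5,1) S=60.2499 payoff=12.6801 vs cont=12.3696 → 12.6801 [stop]  node(5,2) S=66.5227 payoff=6.4073 vs cont=6.0967 → 6.4073 [stop]  node(5,3) S=73.4487 payoff=0.0000 vs cont=1.4157 → 1.4157 [wait]  node(5,4) S=81.0958 payoff=0.0000 vs cont=0.0000 → 0.0000 [wait]  node(5,5) S=89.5390 payoff=0.0000 vs cont=0.0000 → 0.0000 [wait]  ⇒ S*(5)=66.5227
t_4: node(4,0) S=57.3389 payoff=15.5911 vs cont=15.2806 → 15.5911 [stop]  node(4,1) S=63.3087 payoff=9.6213 vs cont=9.3108 → 9.6213 [stop]  node(4,2) S=69.9000 payoff=3.0300 vs cont=3.7418 → 3.7418 [wait]  node(4,3) S=77.1776 payoff=0.0000 vs cont=0.6614 → 0.6614 [wait]  node(4,4) S=85.2129 payoff=0.0000 vs cont=0.0000 → 0.0000 [wait]  ⇒ S*(4)=63.3087
t_3: node(3,0) S=60.2499 payoff=12.6801 vs cont=12.3696 → 12.6801 [stop]  node(3,1) S=66.5227 payoff=6.4073 vs cont=6.4730 → 6.4730 [wait]  node(3,2) S=73.4487 payoff=0.0000 vs cont=2.0979 → 2.0979 [wait]  node(3,3) S=81.0958 payoff=0.0000 vs cont=0.3090 → 0.3090 [wait]  ⇒ S*(3)=60.2499
t_2: node(2,0) S=63.3087 payoff=9.6213 vs cont=9.3455 → 9.6213 [stop]  node(2,1) S=69.9000 payoff=3.0300 vs cont=4.1331 → 4.1331 [wait]  node(2,2) S=77.1776 payoff=0.0000 vs cont=1.1435 → 1.1435 [wait]  ⇒ S*(2)=63.3087
t_1: node(1,0) S=66.5227 payoff=6.4073 vs cont=6.6797 → 6.6797 [wait]  node(1,1) S=73.4487 payoff=0.0000 vs cont=2.5354 → 2.5354 [wait]  ⇒ S*(1)=-
t_0: node(0,0) S=69.9000 payoff=3.0300 vs cont=4.4610 → 4.4610 [wait]  ⇒ S*(0)=-

price = 4.4610
boundary = - - 63.3087 60.2499 63.3087 66.5227 69.9000
tree:
4.4610
6.6797 2.5354
9.6213 4.1331 1.1435
12.6801 6.4730 2.0979 0.3090
15.5911 9.6213 3.7418 0.6614 0.0000
18.3615 12.6801 6.4073 1.4157 0.0000 0.0000
20.9980 15.5911 9.6213 3.0300 0.0000 0.0000 0.0000
23.5071 18.3615 12.6801 6.4073 0.0000 0.0000 0.0000 0.0000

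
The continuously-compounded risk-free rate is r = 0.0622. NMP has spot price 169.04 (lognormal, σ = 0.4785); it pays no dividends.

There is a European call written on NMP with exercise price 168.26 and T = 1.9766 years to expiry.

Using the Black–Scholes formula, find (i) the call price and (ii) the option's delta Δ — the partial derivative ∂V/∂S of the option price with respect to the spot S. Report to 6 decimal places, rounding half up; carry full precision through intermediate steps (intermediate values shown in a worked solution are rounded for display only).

σ√T = 0.4785·√1.9766 = 0.672731
d₁ = (ln(S/K) + (r+σ²/2)T) / (σ√T) = (ln(169.04/168.26) + (0.0622+0.4785²/2)·1.9766) / 0.672731 = (0.004625 + 0.349228) / 0.672731 = 0.525995
d₂ = d₁ − σ√T = 0.525995 − 0.672731 = -0.146736
e^{−rT} = 0.884313
N(d₁) = 0.700554,  N(d₂) = 0.441670
Call price V = S·N(d₁) − K·e^{−rT}·N(d₂) = 118.421660 − 65.718073 = 52.703587
Δ = N(d₁) = 0.700554

price = 52.703587
Δ = 0.700554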